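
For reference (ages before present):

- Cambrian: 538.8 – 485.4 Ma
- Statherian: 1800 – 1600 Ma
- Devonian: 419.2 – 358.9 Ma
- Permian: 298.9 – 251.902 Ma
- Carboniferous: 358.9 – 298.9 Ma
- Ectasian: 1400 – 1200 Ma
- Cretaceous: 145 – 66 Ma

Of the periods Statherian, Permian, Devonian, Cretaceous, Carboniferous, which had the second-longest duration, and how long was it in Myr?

Start − end for each: Statherian 1800 − 1600 = 200; Permian 298.9 − 251.902 = 46.998; Devonian 419.2 − 358.9 = 60.3; Cretaceous 145 − 66 = 79; Carboniferous 358.9 − 298.9 = 60.
Ranking these from longest: Statherian > Cretaceous > Devonian > Carboniferous > Permian.
Position 2 in that ranking is Cretaceous, which lasted 79 Myr.

Cretaceous, 79 million years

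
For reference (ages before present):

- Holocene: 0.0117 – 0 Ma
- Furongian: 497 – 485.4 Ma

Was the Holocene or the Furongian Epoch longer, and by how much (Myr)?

Holocene: 0.0117 − 0 = 0.0117 Myr.
Furongian: 497 − 485.4 = 11.6 Myr.
Difference: 11.6 − 0.0117 = 11.5883 Myr, so the Furongian was longer.

Furongian, by 11.5883 million years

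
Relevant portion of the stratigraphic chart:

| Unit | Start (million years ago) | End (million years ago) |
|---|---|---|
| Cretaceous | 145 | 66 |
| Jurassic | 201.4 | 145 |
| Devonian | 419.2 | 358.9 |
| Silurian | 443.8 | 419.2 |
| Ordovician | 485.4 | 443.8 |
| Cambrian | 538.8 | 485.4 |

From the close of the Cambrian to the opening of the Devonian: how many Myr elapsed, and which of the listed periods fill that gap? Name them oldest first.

66.2 million years; Ordovician, Silurian

End of Cambrian = 485.4 Ma; start of Devonian = 419.2 Ma.
Gap = 485.4 − 419.2 = 66.2 Myr.
Periods wholly inside 485.4–419.2 Ma: Ordovician (485.4–443.8), Silurian (443.8–419.2).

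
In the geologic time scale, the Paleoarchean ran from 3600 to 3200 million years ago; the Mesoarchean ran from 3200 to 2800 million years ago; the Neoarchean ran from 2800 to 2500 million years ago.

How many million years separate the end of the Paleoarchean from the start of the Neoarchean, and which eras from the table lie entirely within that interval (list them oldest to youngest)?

400 million years; Mesoarchean

End of Paleoarchean = 3200 Ma; start of Neoarchean = 2800 Ma.
Gap = 3200 − 2800 = 400 Myr.
Eras wholly inside 3200–2800 Ma: Mesoarchean (3200–2800).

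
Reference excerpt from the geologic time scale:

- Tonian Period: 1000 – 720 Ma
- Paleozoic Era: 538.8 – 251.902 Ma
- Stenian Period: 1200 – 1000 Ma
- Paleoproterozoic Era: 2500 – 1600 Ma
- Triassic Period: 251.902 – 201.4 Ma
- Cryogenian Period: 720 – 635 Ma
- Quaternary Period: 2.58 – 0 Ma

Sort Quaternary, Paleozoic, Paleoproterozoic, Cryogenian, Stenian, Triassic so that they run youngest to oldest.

The oldest of these is Paleoproterozoic (starts 2500 Ma) and the youngest is Quaternary (ends 0 Ma).
In between, by decreasing start age: Stenian (1200), Cryogenian (720), Paleozoic (538.8), Triassic (251.902).
Listing youngest first means reversing that sequence.

Quaternary, Triassic, Paleozoic, Cryogenian, Stenian, Paleoproterozoic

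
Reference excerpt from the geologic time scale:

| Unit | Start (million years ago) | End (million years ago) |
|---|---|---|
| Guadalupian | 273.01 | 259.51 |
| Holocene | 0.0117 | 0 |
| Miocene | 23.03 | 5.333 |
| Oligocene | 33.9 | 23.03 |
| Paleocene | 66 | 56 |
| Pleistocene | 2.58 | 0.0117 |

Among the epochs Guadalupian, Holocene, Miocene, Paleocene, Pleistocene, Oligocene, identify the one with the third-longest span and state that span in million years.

Oligocene, 10.87 million years

Start − end for each: Guadalupian 273.01 − 259.51 = 13.5; Holocene 0.0117 − 0 = 0.0117; Miocene 23.03 − 5.333 = 17.697; Paleocene 66 − 56 = 10; Pleistocene 2.58 − 0.0117 = 2.5683; Oligocene 33.9 − 23.03 = 10.87.
Ranking these from longest: Miocene > Guadalupian > Oligocene > Paleocene > Pleistocene > Holocene.
Position 3 in that ranking is Oligocene, which lasted 10.87 Myr.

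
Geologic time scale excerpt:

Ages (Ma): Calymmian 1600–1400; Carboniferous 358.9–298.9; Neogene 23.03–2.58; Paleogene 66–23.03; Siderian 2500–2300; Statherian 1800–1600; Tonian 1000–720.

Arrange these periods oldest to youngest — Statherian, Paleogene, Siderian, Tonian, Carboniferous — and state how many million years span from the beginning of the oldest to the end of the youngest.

Siderian, Statherian, Tonian, Carboniferous, Paleogene; total span 2476.97 Myr

Start ages (Ma): Siderian 2500, Statherian 1800, Tonian 1000, Carboniferous 358.9, Paleogene 66.
Ordered oldest to youngest: Siderian, Statherian, Tonian, Carboniferous, Paleogene.
Span = 2500 − 23.03 = 2476.97 Myr.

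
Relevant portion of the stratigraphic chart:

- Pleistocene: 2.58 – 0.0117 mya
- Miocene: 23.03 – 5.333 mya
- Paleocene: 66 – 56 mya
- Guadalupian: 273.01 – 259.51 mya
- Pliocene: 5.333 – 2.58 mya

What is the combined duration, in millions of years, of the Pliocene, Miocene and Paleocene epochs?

30.45 million years

Duration is start − end for each: (5.333 − 2.58) + (23.03 − 5.333) + (66 − 56).
That is 2.753 + 17.697 + 10, which totals 30.45 million years.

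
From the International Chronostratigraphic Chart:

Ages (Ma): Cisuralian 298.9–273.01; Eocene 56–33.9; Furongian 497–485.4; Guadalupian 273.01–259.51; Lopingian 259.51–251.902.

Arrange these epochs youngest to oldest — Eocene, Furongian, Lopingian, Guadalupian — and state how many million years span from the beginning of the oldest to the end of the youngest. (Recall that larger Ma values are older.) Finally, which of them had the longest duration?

Start ages (Ma): Furongian 497, Guadalupian 273.01, Lopingian 259.51, Eocene 56.
Ordered youngest to oldest: Eocene, Lopingian, Guadalupian, Furongian.
Span = 497 − 33.9 = 463.1 Myr.
Durations: Furongian 11.6, Eocene 22.1, Lopingian 7.608, Guadalupian 13.5 → longest is Eocene (22.1 Myr).

Eocene, Lopingian, Guadalupian, Furongian; total span 463.1 Myr; longest is Eocene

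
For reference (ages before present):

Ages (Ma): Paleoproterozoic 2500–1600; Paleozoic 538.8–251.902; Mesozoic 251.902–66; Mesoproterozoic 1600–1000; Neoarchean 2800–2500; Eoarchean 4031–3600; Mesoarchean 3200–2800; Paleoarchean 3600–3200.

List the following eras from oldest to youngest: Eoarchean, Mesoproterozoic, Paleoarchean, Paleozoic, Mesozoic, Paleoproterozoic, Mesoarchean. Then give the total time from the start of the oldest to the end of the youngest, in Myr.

Eoarchean → Paleoarchean → Mesoarchean → Paleoproterozoic → Mesoproterozoic → Paleozoic → Mesozoic; total span 3965 Myr

From the excerpt: Eoarchean 4031–3600; Mesoproterozoic 1600–1000; Paleoarchean 3600–3200; Paleozoic 538.8–251.902; Mesozoic 251.902–66; Paleoproterozoic 2500–1600; Mesoarchean 3200–2800 (Ma).
Larger Ma is earlier, so the oldest is Eoarchean and the youngest is Mesozoic; oldest to youngest: Eoarchean, Paleoarchean, Mesoarchean, Paleoproterozoic, Mesoproterozoic, Paleozoic, Mesozoic.
Oldest start 4031 minus youngest end 66 gives 3965 Myr overall.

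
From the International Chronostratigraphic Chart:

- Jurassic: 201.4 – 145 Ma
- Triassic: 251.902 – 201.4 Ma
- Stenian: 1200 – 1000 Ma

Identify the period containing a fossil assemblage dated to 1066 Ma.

1066 Ma lies between 1200 and 1000 Ma, so it falls in the Stenian.

Stenian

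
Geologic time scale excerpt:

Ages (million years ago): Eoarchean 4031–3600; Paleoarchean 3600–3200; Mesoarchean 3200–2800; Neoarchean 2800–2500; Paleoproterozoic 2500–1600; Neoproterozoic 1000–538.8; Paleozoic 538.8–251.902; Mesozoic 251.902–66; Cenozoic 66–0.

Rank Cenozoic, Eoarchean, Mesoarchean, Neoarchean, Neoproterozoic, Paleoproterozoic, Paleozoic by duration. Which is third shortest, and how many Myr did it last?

Neoarchean, 300 million years

Start − end for each: Cenozoic 66 − 0 = 66; Eoarchean 4031 − 3600 = 431; Mesoarchean 3200 − 2800 = 400; Neoarchean 2800 − 2500 = 300; Neoproterozoic 1000 − 538.8 = 461.2; Paleoproterozoic 2500 − 1600 = 900; Paleozoic 538.8 − 251.902 = 286.898.
Ranking these from shortest: Cenozoic < Paleozoic < Neoarchean < Mesoarchean < Eoarchean < Neoproterozoic < Paleoproterozoic.
Position 3 in that ranking is Neoarchean, which lasted 300 Myr.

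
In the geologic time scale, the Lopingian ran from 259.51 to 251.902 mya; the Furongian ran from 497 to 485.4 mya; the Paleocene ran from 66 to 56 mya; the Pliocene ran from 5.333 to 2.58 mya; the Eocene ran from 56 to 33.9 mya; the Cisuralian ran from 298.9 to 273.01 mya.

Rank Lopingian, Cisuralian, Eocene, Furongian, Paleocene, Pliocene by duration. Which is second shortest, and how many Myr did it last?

Lopingian, 7.608 million years

Start − end for each: Lopingian 259.51 − 251.902 = 7.608; Cisuralian 298.9 − 273.01 = 25.89; Eocene 56 − 33.9 = 22.1; Furongian 497 − 485.4 = 11.6; Paleocene 66 − 56 = 10; Pliocene 5.333 − 2.58 = 2.753.
Ranking these from shortest: Pliocene < Lopingian < Paleocene < Furongian < Eocene < Cisuralian.
Position 2 in that ranking is Lopingian, which lasted 7.608 Myr.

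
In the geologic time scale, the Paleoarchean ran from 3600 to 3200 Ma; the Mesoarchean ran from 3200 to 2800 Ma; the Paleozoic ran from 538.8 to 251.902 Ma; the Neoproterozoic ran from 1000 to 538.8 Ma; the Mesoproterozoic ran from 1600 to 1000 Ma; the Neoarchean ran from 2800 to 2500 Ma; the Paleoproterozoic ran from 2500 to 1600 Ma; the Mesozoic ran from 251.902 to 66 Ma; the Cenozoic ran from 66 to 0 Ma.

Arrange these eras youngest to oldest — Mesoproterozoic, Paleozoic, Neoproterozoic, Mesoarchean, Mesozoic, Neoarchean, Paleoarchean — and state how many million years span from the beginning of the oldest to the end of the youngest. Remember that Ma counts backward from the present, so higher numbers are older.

From the excerpt: Mesoproterozoic 1600–1000; Paleozoic 538.8–251.902; Neoproterozoic 1000–538.8; Mesoarchean 3200–2800; Mesozoic 251.902–66; Neoarchean 2800–2500; Paleoarchean 3600–3200 (Ma).
Larger Ma is earlier, so the oldest is Paleoarchean and the youngest is Mesozoic; youngest to oldest: Mesozoic, Paleozoic, Neoproterozoic, Mesoproterozoic, Neoarchean, Mesoarchean, Paleoarchean.
Oldest start 3600 minus youngest end 66 gives 3534 Myr overall.

Mesozoic → Paleozoic → Neoproterozoic → Mesoproterozoic → Neoarchean → Mesoarchean → Paleoarchean; total span 3534 Myr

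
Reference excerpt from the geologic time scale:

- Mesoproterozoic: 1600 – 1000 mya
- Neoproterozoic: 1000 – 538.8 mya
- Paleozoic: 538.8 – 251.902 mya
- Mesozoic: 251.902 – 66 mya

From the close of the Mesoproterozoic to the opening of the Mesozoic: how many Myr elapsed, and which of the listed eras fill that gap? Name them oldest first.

748.098 million years; Neoproterozoic, Paleozoic

The Mesoproterozoic closes at 1000 Ma and the Mesozoic opens at 251.902 Ma, so the interval is 1000 − 251.902 = 748.098 Myr.
An era fits inside if it starts at or after 1000 Ma and ends at or before 251.902 Ma; oldest first that gives Neoproterozoic, Paleozoic.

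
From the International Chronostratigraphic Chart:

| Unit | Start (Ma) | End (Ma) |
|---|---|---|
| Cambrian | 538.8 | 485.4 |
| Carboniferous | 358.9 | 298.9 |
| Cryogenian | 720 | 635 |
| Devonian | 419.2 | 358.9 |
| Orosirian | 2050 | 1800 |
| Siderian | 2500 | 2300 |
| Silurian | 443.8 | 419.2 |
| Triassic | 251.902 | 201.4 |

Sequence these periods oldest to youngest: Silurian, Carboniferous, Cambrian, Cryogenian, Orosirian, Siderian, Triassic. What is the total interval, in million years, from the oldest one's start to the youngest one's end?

Start ages (Ma): Siderian 2500, Orosirian 2050, Cryogenian 720, Cambrian 538.8, Silurian 443.8, Carboniferous 358.9, Triassic 251.902.
Ordered oldest to youngest: Siderian, Orosirian, Cryogenian, Cambrian, Silurian, Carboniferous, Triassic.
Span = 2500 − 201.4 = 2298.6 Myr.

Siderian → Orosirian → Cryogenian → Cambrian → Silurian → Carboniferous → Triassic; total span 2298.6 Myr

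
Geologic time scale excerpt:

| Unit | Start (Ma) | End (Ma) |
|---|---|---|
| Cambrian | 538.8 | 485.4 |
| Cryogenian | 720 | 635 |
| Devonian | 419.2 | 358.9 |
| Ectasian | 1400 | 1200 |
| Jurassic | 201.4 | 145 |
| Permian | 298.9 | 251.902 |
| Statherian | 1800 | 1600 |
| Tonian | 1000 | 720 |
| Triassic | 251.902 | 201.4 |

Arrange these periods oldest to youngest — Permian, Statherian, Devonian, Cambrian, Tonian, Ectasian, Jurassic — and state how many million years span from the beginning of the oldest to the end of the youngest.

From the excerpt: Permian 298.9–251.902; Statherian 1800–1600; Devonian 419.2–358.9; Cambrian 538.8–485.4; Tonian 1000–720; Ectasian 1400–1200; Jurassic 201.4–145 (Ma).
Larger Ma is earlier, so the oldest is Statherian and the youngest is Jurassic; oldest to youngest: Statherian, Ectasian, Tonian, Cambrian, Devonian, Permian, Jurassic.
Oldest start 1800 minus youngest end 145 gives 1655 Myr overall.

Statherian, Ectasian, Tonian, Cambrian, Devonian, Permian, Jurassic; total span 1655 Myr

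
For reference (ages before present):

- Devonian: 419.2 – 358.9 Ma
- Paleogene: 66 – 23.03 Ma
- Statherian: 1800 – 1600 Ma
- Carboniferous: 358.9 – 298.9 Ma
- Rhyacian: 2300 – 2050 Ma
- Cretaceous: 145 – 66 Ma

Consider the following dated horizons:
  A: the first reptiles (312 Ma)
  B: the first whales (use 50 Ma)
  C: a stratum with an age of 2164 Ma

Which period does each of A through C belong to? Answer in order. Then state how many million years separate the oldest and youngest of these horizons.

A: 312 Ma lies in 358.9–298.9 Ma, so Carboniferous.
B: 50 Ma lies in 66–23.03 Ma, so Paleogene.
C: 2164 Ma lies in 2300–2050 Ma, so Rhyacian.
Oldest = 2164 Ma, youngest = 50 Ma → span 2114 Myr.

A — Carboniferous; B — Paleogene; C — Rhyacian; span 2114 million years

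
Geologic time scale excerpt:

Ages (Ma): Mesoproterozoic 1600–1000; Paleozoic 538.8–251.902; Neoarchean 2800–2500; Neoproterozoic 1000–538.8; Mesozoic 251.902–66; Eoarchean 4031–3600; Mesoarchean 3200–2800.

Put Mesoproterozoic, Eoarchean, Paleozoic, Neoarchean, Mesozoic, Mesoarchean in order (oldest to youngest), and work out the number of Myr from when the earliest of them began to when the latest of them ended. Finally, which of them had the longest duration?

Start ages (Ma): Eoarchean 4031, Mesoarchean 3200, Neoarchean 2800, Mesoproterozoic 1600, Paleozoic 538.8, Mesozoic 251.902.
Ordered oldest to youngest: Eoarchean, Mesoarchean, Neoarchean, Mesoproterozoic, Paleozoic, Mesozoic.
Span = 4031 − 66 = 3965 Myr.
Durations: Mesoarchean 400, Neoarchean 300, Eoarchean 431, Mesozoic 185.902, Mesoproterozoic 600, Paleozoic 286.898 → longest is Mesoproterozoic (600 Myr).

Eoarchean, Mesoarchean, Neoarchean, Mesoproterozoic, Paleozoic, Mesozoic; total span 3965 Myr; longest is Mesoproterozoic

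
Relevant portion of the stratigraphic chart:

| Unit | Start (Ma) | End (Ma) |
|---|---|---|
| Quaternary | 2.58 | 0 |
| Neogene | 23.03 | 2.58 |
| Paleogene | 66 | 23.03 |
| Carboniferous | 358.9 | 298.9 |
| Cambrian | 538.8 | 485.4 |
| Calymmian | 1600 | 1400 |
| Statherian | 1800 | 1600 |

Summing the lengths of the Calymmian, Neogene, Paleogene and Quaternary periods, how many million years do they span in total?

Each duration: Calymmian = 200; Neogene = 20.45; Paleogene = 42.97; Quaternary = 2.58.
Sum: 200 + 20.45 + 42.97 + 2.58 = 266 Myr.

266 million years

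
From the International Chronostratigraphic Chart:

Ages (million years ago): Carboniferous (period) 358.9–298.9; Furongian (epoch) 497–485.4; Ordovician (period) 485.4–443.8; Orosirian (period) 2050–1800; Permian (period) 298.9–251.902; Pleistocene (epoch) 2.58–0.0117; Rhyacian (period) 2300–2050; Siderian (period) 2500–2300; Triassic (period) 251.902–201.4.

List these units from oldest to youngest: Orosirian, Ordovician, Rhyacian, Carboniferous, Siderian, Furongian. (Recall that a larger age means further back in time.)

Read off each span (Ma): Orosirian 2050–1800; Ordovician 485.4–443.8; Rhyacian 2300–2050; Carboniferous 358.9–298.9; Siderian 2500–2300; Furongian 497–485.4.
Larger Ma is older, so oldest→youngest is Siderian, Rhyacian, Orosirian, Furongian, Ordovician, Carboniferous.

Siderian, then Rhyacian, then Orosirian, then Furongian, then Ordovician, then Carboniferous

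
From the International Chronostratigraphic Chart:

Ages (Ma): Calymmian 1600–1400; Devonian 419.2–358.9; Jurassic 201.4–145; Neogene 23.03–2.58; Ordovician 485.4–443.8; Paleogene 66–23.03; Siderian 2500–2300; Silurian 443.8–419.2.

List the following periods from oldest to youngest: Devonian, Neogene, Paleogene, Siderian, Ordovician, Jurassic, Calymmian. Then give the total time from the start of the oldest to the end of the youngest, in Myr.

From the excerpt: Devonian 419.2–358.9; Neogene 23.03–2.58; Paleogene 66–23.03; Siderian 2500–2300; Ordovician 485.4–443.8; Jurassic 201.4–145; Calymmian 1600–1400 (Ma).
Larger Ma is earlier, so the oldest is Siderian and the youngest is Neogene; oldest to youngest: Siderian, Calymmian, Ordovician, Devonian, Jurassic, Paleogene, Neogene.
Oldest start 2500 minus youngest end 2.58 gives 2497.42 Myr overall.

Siderian, Calymmian, Ordovician, Devonian, Jurassic, Paleogene, Neogene; total span 2497.42 Myr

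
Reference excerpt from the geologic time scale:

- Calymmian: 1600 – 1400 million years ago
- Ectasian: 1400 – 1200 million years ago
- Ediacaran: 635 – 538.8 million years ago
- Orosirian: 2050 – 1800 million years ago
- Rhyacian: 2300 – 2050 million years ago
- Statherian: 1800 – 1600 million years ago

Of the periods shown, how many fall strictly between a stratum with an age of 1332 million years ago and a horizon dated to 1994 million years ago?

The older date is 1994 Ma and the younger is 1332 Ma.
Periods with start < 1994 and end > 1332 Ma: Statherian (1800–1600), Calymmian (1600–1400).
That is 2 complete periods.

2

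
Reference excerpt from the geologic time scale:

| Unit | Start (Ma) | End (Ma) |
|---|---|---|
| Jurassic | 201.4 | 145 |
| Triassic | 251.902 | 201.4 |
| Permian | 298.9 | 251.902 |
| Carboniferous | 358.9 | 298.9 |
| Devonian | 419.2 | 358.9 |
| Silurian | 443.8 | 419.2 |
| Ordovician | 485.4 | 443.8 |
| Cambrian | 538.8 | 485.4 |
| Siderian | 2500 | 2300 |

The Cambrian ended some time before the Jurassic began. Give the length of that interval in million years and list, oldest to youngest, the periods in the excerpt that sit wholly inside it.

End of Cambrian = 485.4 Ma; start of Jurassic = 201.4 Ma.
Gap = 485.4 − 201.4 = 284 Myr.
Periods wholly inside 485.4–201.4 Ma: Ordovician (485.4–443.8), Silurian (443.8–419.2), Devonian (419.2–358.9), Carboniferous (358.9–298.9), Permian (298.9–251.902), Triassic (251.902–201.4).

284 million years; Ordovician, Silurian, Devonian, Carboniferous, Permian, Triassic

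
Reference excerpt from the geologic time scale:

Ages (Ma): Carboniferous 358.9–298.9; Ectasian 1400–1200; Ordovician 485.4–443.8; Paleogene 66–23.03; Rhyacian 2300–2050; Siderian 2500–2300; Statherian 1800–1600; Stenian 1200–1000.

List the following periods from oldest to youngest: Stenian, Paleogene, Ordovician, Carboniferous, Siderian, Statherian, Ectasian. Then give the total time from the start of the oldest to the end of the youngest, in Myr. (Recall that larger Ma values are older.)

Siderian → Statherian → Ectasian → Stenian → Ordovician → Carboniferous → Paleogene; total span 2476.97 Myr

Start ages (Ma): Siderian 2500, Statherian 1800, Ectasian 1400, Stenian 1200, Ordovician 485.4, Carboniferous 358.9, Paleogene 66.
Ordered oldest to youngest: Siderian, Statherian, Ectasian, Stenian, Ordovician, Carboniferous, Paleogene.
Span = 2500 − 23.03 = 2476.97 Myr.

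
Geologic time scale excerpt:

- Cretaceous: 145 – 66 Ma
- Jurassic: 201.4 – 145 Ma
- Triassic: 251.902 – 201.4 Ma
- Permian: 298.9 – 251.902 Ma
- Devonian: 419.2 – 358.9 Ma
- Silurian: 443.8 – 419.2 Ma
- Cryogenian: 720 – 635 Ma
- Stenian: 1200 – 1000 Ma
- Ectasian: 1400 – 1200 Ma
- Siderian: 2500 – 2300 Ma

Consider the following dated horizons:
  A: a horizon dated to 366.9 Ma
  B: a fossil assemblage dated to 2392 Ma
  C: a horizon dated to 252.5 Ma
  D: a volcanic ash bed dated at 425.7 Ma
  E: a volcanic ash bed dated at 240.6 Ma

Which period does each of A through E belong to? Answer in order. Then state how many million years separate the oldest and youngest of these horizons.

A — Devonian; B — Siderian; C — Permian; D — Silurian; E — Triassic; span 2151.4 million years

Match each age against the start–end ranges in the excerpt: A = 366.9 Ma → Devonian (419.2–358.9); B = 2392 Ma → Siderian (2500–2300); C = 252.5 Ma → Permian (298.9–251.902); D = 425.7 Ma → Silurian (443.8–419.2); E = 240.6 Ma → Triassic (251.902–201.4).
The largest age is 2392 Ma and the smallest is 240.6 Ma; their difference is 2151.4 Myr.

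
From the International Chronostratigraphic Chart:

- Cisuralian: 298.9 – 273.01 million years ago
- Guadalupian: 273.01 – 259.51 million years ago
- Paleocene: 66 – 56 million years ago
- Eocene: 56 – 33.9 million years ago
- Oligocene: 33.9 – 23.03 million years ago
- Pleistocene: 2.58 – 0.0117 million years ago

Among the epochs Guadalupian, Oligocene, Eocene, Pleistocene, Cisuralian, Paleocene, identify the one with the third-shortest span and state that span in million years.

Oligocene, 10.87 million years

Start − end for each: Guadalupian 273.01 − 259.51 = 13.5; Oligocene 33.9 − 23.03 = 10.87; Eocene 56 − 33.9 = 22.1; Pleistocene 2.58 − 0.0117 = 2.5683; Cisuralian 298.9 − 273.01 = 25.89; Paleocene 66 − 56 = 10.
Ranking these from shortest: Pleistocene < Paleocene < Oligocene < Guadalupian < Eocene < Cisuralian.
Position 3 in that ranking is Oligocene, which lasted 10.87 Myr.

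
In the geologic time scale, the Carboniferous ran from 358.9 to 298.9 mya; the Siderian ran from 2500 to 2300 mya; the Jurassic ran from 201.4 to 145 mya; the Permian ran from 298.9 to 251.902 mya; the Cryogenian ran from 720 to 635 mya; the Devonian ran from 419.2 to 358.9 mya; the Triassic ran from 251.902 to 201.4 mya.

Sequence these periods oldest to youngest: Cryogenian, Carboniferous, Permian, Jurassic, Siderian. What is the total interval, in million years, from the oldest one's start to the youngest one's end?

Siderian → Cryogenian → Carboniferous → Permian → Jurassic; total span 2355 Myr

Start ages (Ma): Siderian 2500, Cryogenian 720, Carboniferous 358.9, Permian 298.9, Jurassic 201.4.
Ordered oldest to youngest: Siderian, Cryogenian, Carboniferous, Permian, Jurassic.
Span = 2500 − 145 = 2355 Myr.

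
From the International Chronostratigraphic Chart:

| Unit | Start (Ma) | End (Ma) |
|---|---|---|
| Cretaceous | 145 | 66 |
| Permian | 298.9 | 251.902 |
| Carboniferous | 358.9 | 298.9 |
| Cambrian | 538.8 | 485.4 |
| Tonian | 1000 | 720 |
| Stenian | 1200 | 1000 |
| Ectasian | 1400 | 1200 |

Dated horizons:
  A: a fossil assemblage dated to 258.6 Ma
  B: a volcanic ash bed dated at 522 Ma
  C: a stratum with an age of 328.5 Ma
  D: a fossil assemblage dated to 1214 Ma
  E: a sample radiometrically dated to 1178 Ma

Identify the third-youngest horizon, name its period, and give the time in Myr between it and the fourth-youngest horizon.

B, in the Cambrian; 656 million years to E

Sorted youngest-first by Ma: A (258.6), C (328.5), B (522), E (1178), D (1214).
The third youngest is B at 522 Ma, which lies in 538.8–485.4 Ma: the Cambrian.
The fourth youngest is E at 1178 Ma; separation = |522 − 1178| = 656 Myr.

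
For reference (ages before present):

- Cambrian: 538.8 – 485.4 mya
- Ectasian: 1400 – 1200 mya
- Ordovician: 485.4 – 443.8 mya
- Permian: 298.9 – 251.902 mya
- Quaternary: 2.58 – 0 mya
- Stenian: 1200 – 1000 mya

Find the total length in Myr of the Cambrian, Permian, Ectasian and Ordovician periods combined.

Each duration: Cambrian = 53.4; Permian = 46.998; Ectasian = 200; Ordovician = 41.6.
Sum: 53.4 + 46.998 + 200 + 41.6 = 341.998 Myr.

341.998 million years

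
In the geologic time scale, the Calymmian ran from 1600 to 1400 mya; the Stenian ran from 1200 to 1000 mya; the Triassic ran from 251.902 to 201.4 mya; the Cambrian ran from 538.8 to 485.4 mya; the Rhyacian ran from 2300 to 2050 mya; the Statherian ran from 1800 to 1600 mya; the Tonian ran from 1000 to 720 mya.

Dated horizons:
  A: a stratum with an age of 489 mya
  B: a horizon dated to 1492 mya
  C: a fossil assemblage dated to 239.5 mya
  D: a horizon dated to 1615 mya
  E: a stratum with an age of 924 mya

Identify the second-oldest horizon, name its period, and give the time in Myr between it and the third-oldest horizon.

B, in the Calymmian; 568 million years to E

Sorted oldest-first by Ma: D (1615), B (1492), E (924), A (489), C (239.5).
The second oldest is B at 1492 Ma, which lies in 1600–1400 Ma: the Calymmian.
The third oldest is E at 924 Ma; separation = |1492 − 924| = 568 Myr.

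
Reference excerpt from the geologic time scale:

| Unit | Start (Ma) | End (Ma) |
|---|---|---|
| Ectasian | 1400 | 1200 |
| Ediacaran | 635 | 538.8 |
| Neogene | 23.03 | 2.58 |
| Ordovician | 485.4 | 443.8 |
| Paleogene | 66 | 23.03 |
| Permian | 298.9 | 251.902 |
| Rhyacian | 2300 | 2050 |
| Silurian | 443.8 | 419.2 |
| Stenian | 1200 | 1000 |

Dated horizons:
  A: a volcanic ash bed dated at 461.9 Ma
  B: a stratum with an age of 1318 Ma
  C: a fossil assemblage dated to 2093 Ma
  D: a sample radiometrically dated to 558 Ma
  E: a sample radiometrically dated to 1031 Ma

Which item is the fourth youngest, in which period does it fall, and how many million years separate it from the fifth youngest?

Sorted youngest-first by Ma: A (461.9), D (558), E (1031), B (1318), C (2093).
The fourth youngest is B at 1318 Ma, which lies in 1400–1200 Ma: the Ectasian.
The fifth youngest is C at 2093 Ma; separation = |1318 − 2093| = 775 Myr.

B, in the Ectasian; 775 million years to C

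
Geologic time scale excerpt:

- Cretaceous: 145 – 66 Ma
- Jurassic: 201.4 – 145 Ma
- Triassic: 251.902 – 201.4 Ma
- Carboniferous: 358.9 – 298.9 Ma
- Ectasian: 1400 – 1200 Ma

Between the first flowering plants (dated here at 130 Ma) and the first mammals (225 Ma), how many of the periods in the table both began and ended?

1

The older date is 225 Ma and the younger is 130 Ma.
Periods with start < 225 and end > 130 Ma: Jurassic (201.4–145).
That is 1 complete period.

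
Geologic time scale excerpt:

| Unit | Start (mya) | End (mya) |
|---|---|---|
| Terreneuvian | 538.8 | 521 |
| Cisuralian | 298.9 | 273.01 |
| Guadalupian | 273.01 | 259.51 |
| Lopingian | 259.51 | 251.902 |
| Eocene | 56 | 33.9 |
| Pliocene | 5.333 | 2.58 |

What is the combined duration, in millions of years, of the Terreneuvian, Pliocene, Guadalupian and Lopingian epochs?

41.661 million years

Each duration: Terreneuvian = 17.8; Pliocene = 2.753; Guadalupian = 13.5; Lopingian = 7.608.
Sum: 17.8 + 2.753 + 13.5 + 7.608 = 41.661 Myr.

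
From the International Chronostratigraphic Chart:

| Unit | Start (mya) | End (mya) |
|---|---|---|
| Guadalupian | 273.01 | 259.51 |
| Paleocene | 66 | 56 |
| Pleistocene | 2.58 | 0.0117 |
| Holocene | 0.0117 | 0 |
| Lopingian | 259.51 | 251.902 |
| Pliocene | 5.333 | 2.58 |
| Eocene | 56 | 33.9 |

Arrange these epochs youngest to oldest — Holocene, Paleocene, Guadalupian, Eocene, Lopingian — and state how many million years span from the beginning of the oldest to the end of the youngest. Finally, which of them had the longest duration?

Holocene → Eocene → Paleocene → Lopingian → Guadalupian; total span 273.01 Myr; longest is Eocene

Start ages (Ma): Guadalupian 273.01, Lopingian 259.51, Paleocene 66, Eocene 56, Holocene 0.0117.
Ordered youngest to oldest: Holocene, Eocene, Paleocene, Lopingian, Guadalupian.
Span = 273.01 − 0 = 273.01 Myr.
Durations: Eocene 22.1, Guadalupian 13.5, Paleocene 10, Lopingian 7.608, Holocene 0.0117 → longest is Eocene (22.1 Myr).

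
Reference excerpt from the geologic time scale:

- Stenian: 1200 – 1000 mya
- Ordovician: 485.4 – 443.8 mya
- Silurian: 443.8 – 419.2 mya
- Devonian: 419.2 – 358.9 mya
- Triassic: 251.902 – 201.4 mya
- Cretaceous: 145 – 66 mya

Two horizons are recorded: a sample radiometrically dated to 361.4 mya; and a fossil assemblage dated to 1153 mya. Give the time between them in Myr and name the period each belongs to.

Elapsed time: 1153 − 361.4 = 791.6 Myr.
361.4 Ma lies within 419.2–358.9 Ma: Devonian.
1153 Ma lies within 1200–1000 Ma: Stenian.

791.6 million years apart; the first in the Devonian, the second in the Stenian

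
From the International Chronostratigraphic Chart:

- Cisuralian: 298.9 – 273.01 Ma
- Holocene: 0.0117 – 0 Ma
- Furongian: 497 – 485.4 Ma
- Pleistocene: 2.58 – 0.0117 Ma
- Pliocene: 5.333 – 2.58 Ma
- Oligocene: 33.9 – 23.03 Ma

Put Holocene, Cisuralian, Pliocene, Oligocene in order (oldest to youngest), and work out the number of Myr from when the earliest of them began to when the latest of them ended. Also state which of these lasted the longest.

From the excerpt: Holocene 0.0117–0; Cisuralian 298.9–273.01; Pliocene 5.333–2.58; Oligocene 33.9–23.03 (Ma).
Larger Ma is earlier, so the oldest is Cisuralian and the youngest is Holocene; oldest to youngest: Cisuralian, Oligocene, Pliocene, Holocene.
Oldest start 298.9 minus youngest end 0 gives 298.9 Myr overall.
Individual lengths (start − end): Oligocene 10.87; Holocene 0.0117; Pliocene 2.753; Cisuralian 25.89. The largest is Cisuralian at 25.89 Myr.

Cisuralian → Oligocene → Pliocene → Holocene; total span 298.9 Myr; longest is Cisuralian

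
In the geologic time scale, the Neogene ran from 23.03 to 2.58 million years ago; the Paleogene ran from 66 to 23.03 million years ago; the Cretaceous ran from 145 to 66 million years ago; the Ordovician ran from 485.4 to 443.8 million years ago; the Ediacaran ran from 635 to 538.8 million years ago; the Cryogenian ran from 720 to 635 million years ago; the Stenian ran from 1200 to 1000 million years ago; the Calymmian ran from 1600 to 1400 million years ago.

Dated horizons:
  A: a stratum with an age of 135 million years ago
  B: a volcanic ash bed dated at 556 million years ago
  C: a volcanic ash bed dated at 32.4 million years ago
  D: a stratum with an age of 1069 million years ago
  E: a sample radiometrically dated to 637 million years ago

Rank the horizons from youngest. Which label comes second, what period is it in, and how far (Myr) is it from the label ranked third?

Sorted youngest-first by Ma: C (32.4), A (135), B (556), E (637), D (1069).
The second youngest is A at 135 Ma, which lies in 145–66 Ma: the Cretaceous.
The third youngest is B at 556 Ma; separation = |135 − 556| = 421 Myr.

A, in the Cretaceous; 421 million years to B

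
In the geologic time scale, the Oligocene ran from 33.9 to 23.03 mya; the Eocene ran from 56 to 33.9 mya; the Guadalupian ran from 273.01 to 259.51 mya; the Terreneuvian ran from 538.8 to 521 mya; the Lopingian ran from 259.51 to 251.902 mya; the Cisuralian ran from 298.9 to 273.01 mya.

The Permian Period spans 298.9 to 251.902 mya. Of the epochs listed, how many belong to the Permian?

Epochs inside 298.9–251.902 Ma: Cisuralian, Guadalupian, Lopingian — 3 in total.

3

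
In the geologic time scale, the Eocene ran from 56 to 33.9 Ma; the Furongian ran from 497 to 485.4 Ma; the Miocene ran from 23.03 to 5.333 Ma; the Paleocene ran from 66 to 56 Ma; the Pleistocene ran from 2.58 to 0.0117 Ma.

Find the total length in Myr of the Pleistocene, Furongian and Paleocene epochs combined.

24.1683 million years

Each duration: Pleistocene = 2.5683; Furongian = 11.6; Paleocene = 10.
Sum: 2.5683 + 11.6 + 10 = 24.1683 Myr.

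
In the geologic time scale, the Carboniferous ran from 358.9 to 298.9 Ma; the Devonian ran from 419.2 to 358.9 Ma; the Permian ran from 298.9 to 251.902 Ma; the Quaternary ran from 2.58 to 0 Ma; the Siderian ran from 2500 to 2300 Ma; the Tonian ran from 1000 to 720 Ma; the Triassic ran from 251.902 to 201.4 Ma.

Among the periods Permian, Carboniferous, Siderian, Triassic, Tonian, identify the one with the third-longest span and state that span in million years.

Start − end for each: Permian 298.9 − 251.902 = 46.998; Carboniferous 358.9 − 298.9 = 60; Siderian 2500 − 2300 = 200; Triassic 251.902 − 201.4 = 50.502; Tonian 1000 − 720 = 280.
Ranking these from longest: Tonian > Siderian > Carboniferous > Triassic > Permian.
Position 3 in that ranking is Carboniferous, which lasted 60 Myr.

Carboniferous, 60 million years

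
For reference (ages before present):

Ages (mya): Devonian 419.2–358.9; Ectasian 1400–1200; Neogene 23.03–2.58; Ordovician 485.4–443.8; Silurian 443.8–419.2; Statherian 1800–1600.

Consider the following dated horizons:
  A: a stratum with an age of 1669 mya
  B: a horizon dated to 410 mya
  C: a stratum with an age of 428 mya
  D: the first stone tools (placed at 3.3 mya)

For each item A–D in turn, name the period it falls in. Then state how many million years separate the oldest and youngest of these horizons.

A — Statherian; B — Devonian; C — Silurian; D — Neogene; span 1665.7 million years

Match each age against the start–end ranges in the excerpt: A = 1669 Ma → Statherian (1800–1600); B = 410 Ma → Devonian (419.2–358.9); C = 428 Ma → Silurian (443.8–419.2); D = 3.3 Ma → Neogene (23.03–2.58).
The largest age is 1669 Ma and the smallest is 3.3 Ma; their difference is 1665.7 Myr.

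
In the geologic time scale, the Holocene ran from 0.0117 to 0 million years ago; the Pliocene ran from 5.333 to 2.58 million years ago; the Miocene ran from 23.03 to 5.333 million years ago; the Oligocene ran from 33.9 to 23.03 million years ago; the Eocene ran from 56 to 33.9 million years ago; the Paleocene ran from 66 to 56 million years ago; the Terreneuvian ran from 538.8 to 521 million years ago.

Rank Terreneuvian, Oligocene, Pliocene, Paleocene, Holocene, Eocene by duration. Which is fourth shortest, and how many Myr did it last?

Durations: Terreneuvian 17.8; Oligocene 10.87; Pliocene 2.753; Paleocene 10; Holocene 0.0117; Eocene 22.1 Myr.
Sorted shortest-first: Holocene (0.0117), Pliocene (2.753), Paleocene (10), Oligocene (10.87), Terreneuvian (17.8), Eocene (22.1).
The fourth shortest is Oligocene at 10.87 Myr.

Oligocene, 10.87 million years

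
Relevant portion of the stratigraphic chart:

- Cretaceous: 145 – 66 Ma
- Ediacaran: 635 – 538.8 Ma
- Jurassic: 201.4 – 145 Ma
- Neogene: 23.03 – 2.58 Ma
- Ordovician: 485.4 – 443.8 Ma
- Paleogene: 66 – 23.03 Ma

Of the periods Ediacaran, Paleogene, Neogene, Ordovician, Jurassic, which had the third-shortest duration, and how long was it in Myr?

Paleogene, 42.97 million years

Durations: Ediacaran 96.2; Paleogene 42.97; Neogene 20.45; Ordovician 41.6; Jurassic 56.4 Myr.
Sorted shortest-first: Neogene (20.45), Ordovician (41.6), Paleogene (42.97), Jurassic (56.4), Ediacaran (96.2).
The third shortest is Paleogene at 42.97 Myr.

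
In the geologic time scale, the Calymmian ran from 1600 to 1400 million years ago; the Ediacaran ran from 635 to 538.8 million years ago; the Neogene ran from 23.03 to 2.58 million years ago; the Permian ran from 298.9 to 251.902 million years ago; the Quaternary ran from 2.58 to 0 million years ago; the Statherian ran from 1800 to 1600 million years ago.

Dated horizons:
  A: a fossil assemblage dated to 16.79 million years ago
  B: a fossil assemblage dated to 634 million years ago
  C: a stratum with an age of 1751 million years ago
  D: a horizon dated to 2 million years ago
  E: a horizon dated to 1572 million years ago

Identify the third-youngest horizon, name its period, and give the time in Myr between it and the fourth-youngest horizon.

B, in the Ediacaran; 938 million years to E

Smaller Ma means younger, so youngest first: D 2 < A 16.79 < B 634 < E 1572 < C 1751.
Counting 3 along gives B (634 Ma); the excerpt puts that inside the Ediacaran, 635–538.8 Ma.
Next in line is E (1572 Ma), and 1572 − 634 = 938 Myr.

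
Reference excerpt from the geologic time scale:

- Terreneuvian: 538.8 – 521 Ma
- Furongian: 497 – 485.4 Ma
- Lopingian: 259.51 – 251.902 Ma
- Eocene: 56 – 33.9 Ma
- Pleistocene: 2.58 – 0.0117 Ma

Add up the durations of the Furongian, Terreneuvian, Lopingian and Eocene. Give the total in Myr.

Duration is start − end for each: (497 − 485.4) + (538.8 − 521) + (259.51 − 251.902) + (56 − 33.9).
That is 11.6 + 17.8 + 7.608 + 22.1, which totals 59.108 million years.

59.108 million years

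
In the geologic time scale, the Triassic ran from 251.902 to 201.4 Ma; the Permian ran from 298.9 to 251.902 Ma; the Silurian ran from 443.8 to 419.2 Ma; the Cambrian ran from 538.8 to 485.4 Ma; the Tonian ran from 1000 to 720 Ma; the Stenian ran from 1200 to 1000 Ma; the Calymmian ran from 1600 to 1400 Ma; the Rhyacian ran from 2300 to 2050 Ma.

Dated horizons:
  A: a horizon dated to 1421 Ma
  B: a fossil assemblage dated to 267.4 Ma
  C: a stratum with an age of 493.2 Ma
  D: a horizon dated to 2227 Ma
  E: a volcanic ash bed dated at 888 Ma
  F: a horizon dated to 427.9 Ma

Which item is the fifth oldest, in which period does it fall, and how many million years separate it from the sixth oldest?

F, in the Silurian; 160.5 million years to B

Larger Ma means older, so oldest first: D 2227 > A 1421 > E 888 > C 493.2 > F 427.9 > B 267.4.
Counting 5 along gives F (427.9 Ma); the excerpt puts that inside the Silurian, 443.8–419.2 Ma.
Next in line is B (267.4 Ma), and 427.9 − 267.4 = 160.5 Myr.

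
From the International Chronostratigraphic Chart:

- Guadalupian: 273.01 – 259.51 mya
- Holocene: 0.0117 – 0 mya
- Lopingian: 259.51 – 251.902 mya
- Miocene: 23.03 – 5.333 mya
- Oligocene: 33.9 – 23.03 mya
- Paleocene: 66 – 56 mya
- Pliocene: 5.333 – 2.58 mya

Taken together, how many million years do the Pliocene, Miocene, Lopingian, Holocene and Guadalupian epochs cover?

Duration is start − end for each: (5.333 − 2.58) + (23.03 − 5.333) + (259.51 − 251.902) + (0.0117 − 0) + (273.01 − 259.51).
That is 2.753 + 17.697 + 7.608 + 0.0117 + 13.5, which totals 41.5697 million years.

41.5697 million years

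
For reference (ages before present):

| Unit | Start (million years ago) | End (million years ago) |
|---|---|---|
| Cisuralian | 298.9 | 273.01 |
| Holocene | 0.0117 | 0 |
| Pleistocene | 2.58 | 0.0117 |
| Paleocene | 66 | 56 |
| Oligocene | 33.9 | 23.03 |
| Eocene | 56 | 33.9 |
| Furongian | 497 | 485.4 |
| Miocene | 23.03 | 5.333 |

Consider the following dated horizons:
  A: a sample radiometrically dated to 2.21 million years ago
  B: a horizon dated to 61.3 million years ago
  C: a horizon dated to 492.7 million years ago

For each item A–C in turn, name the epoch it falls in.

A: 2.21 Ma lies in 2.58–0.0117 Ma, so Pleistocene.
B: 61.3 Ma lies in 66–56 Ma, so Paleocene.
C: 492.7 Ma lies in 497–485.4 Ma, so Furongian.

A — Pleistocene; B — Paleocene; C — Furongian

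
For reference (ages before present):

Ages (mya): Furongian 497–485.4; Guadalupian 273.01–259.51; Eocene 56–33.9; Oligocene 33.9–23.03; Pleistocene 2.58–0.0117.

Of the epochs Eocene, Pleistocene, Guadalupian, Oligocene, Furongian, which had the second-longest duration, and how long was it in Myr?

Guadalupian, 13.5 million years

Start − end for each: Eocene 56 − 33.9 = 22.1; Pleistocene 2.58 − 0.0117 = 2.5683; Guadalupian 273.01 − 259.51 = 13.5; Oligocene 33.9 − 23.03 = 10.87; Furongian 497 − 485.4 = 11.6.
Ranking these from longest: Eocene > Guadalupian > Furongian > Oligocene > Pleistocene.
Position 2 in that ranking is Guadalupian, which lasted 13.5 Myr.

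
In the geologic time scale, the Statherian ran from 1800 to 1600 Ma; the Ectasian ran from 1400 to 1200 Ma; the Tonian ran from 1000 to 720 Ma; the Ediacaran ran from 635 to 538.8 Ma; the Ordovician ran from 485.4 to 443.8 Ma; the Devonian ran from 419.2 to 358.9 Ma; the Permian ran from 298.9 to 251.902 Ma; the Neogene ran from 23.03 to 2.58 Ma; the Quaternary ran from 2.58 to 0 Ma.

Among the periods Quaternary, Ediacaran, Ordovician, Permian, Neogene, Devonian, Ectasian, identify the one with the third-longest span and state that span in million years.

Durations: Quaternary 2.58; Ediacaran 96.2; Ordovician 41.6; Permian 46.998; Neogene 20.45; Devonian 60.3; Ectasian 200 Myr.
Sorted longest-first: Ectasian (200), Ediacaran (96.2), Devonian (60.3), Permian (46.998), Ordovician (41.6), Neogene (20.45), Quaternary (2.58).
The third longest is Devonian at 60.3 Myr.

Devonian, 60.3 million years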